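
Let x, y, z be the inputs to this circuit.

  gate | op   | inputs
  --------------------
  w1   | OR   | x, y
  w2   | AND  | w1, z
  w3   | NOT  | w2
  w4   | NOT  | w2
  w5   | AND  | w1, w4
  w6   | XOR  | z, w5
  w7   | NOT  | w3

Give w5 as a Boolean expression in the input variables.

w1 = x OR y
w2 = w1 AND z = (x OR y) AND z
w4 = NOT w2 = NOT ((x OR y) AND z)
w5 = w1 AND w4 = (x OR y) AND NOT ((x OR y) AND z)

(x OR y) AND NOT ((x OR y) AND z)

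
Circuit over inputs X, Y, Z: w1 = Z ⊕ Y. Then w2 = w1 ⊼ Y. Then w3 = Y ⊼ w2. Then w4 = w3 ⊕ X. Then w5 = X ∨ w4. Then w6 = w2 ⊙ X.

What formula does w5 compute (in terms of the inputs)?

w1 = Z ⊕ Y
w2 = w1 ⊼ Y = (Z ⊕ Y) ⊼ Y
w3 = Y ⊼ w2 = Y ⊼ ((Z ⊕ Y) ⊼ Y)
w4 = w3 ⊕ X = (Y ⊼ ((Z ⊕ Y) ⊼ Y)) ⊕ X
w5 = X ∨ w4 = X ∨ ((Y ⊼ ((Z ⊕ Y) ⊼ Y)) ⊕ X)

X ∨ ((Y ⊼ ((Z ⊕ Y) ⊼ Y)) ⊕ X)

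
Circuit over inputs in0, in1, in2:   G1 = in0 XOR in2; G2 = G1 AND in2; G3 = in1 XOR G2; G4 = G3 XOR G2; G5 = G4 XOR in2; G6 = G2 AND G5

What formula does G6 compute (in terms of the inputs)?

G1 = in0 XOR in2
G2 = G1 AND in2 = (in0 XOR in2) AND in2
G3 = in1 XOR G2 = in1 XOR ((in0 XOR in2) AND in2)
G4 = G3 XOR G2 = (in1 XOR ((in0 XOR in2) AND in2)) XOR ((in0 XOR in2) AND in2)
G5 = G4 XOR in2 = ((in1 XOR ((in0 XOR in2) AND in2)) XOR ((in0 XOR in2) AND in2)) XOR in2
G6 = G2 AND G5 = ((in0 XOR in2) AND in2) AND (((in1 XOR ((in0 XOR in2) AND in2)) XOR ((in0 XOR in2) AND in2)) XOR in2)

((in0 XOR in2) AND in2) AND (((in1 XOR ((in0 XOR in2) AND in2)) XOR ((in0 XOR in2) AND in2)) XOR in2)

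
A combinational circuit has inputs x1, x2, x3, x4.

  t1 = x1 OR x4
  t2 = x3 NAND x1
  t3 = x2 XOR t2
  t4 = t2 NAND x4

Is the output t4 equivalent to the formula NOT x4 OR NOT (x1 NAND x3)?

t2 = x3 NAND x1
t4 = t2 NAND x4 = (x3 NAND x1) NAND x4
At x1=0, x2=0, x3=0, x4=1: circuit gives 0, formula gives 0.
At x1=0, x2=0, x3=0, x4=0: circuit gives 1, formula gives 1.
Agrees on all 16 inputs.

Yes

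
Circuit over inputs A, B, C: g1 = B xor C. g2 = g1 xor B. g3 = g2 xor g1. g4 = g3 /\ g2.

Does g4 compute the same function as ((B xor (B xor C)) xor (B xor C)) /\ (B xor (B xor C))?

Yes

g1 = B xor C
g2 = g1 xor B = (B xor C) xor B
g3 = g2 xor g1 = ((B xor C) xor B) xor (B xor C)
g4 = g3 /\ g2 = (((B xor C) xor B) xor (B xor C)) /\ ((B xor C) xor B)
At A=0, B=0, C=0: circuit gives 0, formula gives 0.
At A=0, B=1, C=1: circuit gives 1, formula gives 1.
Agrees on all 8 inputs.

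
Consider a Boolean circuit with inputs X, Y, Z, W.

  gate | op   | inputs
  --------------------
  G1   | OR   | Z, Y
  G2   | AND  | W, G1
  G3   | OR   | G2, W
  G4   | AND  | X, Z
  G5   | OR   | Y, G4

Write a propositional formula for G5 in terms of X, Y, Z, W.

G4 = X AND Z
G5 = Y OR G4 = Y OR (X AND Z)

Y OR (X AND Z)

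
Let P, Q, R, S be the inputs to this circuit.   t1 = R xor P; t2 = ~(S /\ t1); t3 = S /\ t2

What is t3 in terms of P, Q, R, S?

t1 = R xor P
t2 = ~(S /\ t1) = ~(S /\ (R xor P))
t3 = S /\ t2 = S /\ (~(S /\ (R xor P)))

S /\ (~(S /\ (R xor P)))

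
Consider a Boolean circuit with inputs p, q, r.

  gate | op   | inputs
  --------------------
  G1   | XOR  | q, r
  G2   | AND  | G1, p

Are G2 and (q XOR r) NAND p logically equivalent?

No

G1 = q XOR r
G2 = G1 AND p = (q XOR r) AND p
At p=0, q=0, r=0: circuit gives 0, formula gives 1.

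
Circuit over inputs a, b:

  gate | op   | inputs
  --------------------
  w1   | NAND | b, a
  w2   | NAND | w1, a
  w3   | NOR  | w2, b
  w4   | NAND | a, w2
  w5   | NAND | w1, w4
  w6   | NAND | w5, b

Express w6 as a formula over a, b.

((b NAND a) NAND (a NAND ((b NAND a) NAND a))) NAND b

w1 = b NAND a
w2 = w1 NAND a = (b NAND a) NAND a
w4 = a NAND w2 = a NAND ((b NAND a) NAND a)
w5 = w1 NAND w4 = (b NAND a) NAND (a NAND ((b NAND a) NAND a))
w6 = w5 NAND b = ((b NAND a) NAND (a NAND ((b NAND a) NAND a))) NAND b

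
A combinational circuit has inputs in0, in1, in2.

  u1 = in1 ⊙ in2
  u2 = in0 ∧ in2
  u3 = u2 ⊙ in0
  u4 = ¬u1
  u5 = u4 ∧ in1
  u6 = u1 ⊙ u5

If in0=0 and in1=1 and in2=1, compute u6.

u1 = 1 ⊙ 1 = 1
u4 = ¬1 = 0
u5 = 0 ∧ 1 = 0
u6 = 1 ⊙ 0 = 0

0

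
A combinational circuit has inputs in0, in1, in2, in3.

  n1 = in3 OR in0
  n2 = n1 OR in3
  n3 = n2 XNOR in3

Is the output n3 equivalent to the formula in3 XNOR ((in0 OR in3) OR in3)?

Yes

n1 = in3 OR in0
n2 = n1 OR in3 = (in3 OR in0) OR in3
n3 = n2 XNOR in3 = ((in3 OR in0) OR in3) XNOR in3
At in0=1, in1=0, in2=0, in3=0: circuit gives 0, formula gives 0.
At in0=0, in1=0, in2=0, in3=0: circuit gives 1, formula gives 1.
Agrees on all 16 inputs.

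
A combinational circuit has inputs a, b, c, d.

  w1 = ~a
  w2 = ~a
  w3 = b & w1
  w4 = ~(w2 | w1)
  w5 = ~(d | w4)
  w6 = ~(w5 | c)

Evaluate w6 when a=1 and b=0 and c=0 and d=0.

w1 = ~1 = 0
w2 = ~1 = 0
w4 = ~(0 | 0) = 1
w5 = ~(0 | 1) = 0
w6 = ~(0 | 0) = 1

1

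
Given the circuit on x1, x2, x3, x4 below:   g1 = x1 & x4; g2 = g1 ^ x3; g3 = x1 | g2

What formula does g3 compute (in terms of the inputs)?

g1 = x1 & x4
g2 = g1 ^ x3 = (x1 & x4) ^ x3
g3 = x1 | g2 = x1 | ((x1 & x4) ^ x3)

x1 | ((x1 & x4) ^ x3)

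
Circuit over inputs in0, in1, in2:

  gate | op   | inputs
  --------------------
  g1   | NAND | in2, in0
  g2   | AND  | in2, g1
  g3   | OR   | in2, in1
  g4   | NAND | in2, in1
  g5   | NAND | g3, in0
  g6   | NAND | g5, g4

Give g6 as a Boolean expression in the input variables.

((in2 OR in1) NAND in0) NAND (in2 NAND in1)

g3 = in2 OR in1
g4 = in2 NAND in1
g5 = g3 NAND in0 = (in2 OR in1) NAND in0
g6 = g5 NAND g4 = ((in2 OR in1) NAND in0) NAND (in2 NAND in1)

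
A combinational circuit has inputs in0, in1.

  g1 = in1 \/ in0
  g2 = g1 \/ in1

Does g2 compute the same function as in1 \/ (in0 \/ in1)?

Yes

g1 = in1 \/ in0
g2 = g1 \/ in1 = (in1 \/ in0) \/ in1
At in0=0, in1=0: circuit gives 0, formula gives 0.
At in0=0, in1=1: circuit gives 1, formula gives 1.
Agrees on all 4 inputs.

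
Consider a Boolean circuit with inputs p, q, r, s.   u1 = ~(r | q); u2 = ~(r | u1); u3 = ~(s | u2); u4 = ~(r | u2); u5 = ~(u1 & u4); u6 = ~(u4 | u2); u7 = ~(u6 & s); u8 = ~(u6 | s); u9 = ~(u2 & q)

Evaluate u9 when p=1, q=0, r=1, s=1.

1

u1 = ~(1 | 0) = 0
u2 = ~(1 | 0) = 0
u9 = ~(0 & 0) = 1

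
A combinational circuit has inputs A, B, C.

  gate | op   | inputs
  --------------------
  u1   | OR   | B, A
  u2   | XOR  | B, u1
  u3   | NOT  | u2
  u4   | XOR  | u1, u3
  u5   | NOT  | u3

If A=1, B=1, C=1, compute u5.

u1 = 1 OR 1 = 1
u2 = 1 XOR 1 = 0
u3 = NOT 0 = 1
u5 = NOT 1 = 0

0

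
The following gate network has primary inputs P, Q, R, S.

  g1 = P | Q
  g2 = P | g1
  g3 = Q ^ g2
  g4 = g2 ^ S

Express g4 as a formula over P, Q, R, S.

(P | (P | Q)) ^ S

g1 = P | Q
g2 = P | g1 = P | (P | Q)
g4 = g2 ^ S = (P | (P | Q)) ^ S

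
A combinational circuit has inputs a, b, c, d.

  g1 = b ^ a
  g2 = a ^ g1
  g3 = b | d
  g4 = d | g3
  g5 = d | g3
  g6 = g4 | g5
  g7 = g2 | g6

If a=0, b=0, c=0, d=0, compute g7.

0

g1 = 0 ^ 0 = 0
g2 = 0 ^ 0 = 0
g3 = 0 | 0 = 0
g4 = 0 | 0 = 0
g5 = 0 | 0 = 0
g6 = 0 | 0 = 0
g7 = 0 | 0 = 0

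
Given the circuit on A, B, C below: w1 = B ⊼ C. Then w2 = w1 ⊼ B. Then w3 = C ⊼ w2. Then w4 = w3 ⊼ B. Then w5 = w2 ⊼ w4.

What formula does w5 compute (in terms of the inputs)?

w1 = B ⊼ C
w2 = w1 ⊼ B = (B ⊼ C) ⊼ B
w3 = C ⊼ w2 = C ⊼ ((B ⊼ C) ⊼ B)
w4 = w3 ⊼ B = (C ⊼ ((B ⊼ C) ⊼ B)) ⊼ B
w5 = w2 ⊼ w4 = ((B ⊼ C) ⊼ B) ⊼ ((C ⊼ ((B ⊼ C) ⊼ B)) ⊼ B)

((B ⊼ C) ⊼ B) ⊼ ((C ⊼ ((B ⊼ C) ⊼ B)) ⊼ B)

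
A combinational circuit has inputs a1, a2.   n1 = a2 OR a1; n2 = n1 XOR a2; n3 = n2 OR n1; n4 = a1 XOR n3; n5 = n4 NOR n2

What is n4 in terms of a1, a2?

a1 XOR (((a2 OR a1) XOR a2) OR (a2 OR a1))

n1 = a2 OR a1
n2 = n1 XOR a2 = (a2 OR a1) XOR a2
n3 = n2 OR n1 = ((a2 OR a1) XOR a2) OR (a2 OR a1)
n4 = a1 XOR n3 = a1 XOR (((a2 OR a1) XOR a2) OR (a2 OR a1))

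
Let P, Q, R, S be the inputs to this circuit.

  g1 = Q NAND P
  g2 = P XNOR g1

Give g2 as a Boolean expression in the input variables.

P XNOR (Q NAND P)

g1 = Q NAND P
g2 = P XNOR g1 = P XNOR (Q NAND P)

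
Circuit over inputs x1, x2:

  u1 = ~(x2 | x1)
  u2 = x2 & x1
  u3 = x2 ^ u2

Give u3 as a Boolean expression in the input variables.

u2 = x2 & x1
u3 = x2 ^ u2 = x2 ^ (x2 & x1)

x2 ^ (x2 & x1)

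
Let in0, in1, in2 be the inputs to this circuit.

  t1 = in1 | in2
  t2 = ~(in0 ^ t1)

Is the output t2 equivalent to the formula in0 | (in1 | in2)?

No

t1 = in1 | in2
t2 = ~(in0 ^ t1) = ~(in0 ^ (in1 | in2))
At in0=0, in1=0, in2=0: circuit gives 1, formula gives 0.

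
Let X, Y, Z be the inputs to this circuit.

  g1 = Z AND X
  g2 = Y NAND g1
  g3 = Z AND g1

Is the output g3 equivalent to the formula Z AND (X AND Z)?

Yes

g1 = Z AND X
g3 = Z AND g1 = Z AND (Z AND X)
At X=0, Y=0, Z=0: circuit gives 0, formula gives 0.
At X=1, Y=0, Z=1: circuit gives 1, formula gives 1.
Agrees on all 8 inputs.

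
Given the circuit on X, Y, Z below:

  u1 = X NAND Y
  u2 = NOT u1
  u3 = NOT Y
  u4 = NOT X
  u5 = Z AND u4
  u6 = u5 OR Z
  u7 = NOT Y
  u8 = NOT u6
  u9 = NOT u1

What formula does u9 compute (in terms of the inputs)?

NOT (X NAND Y)

u1 = X NAND Y
u9 = NOT u1 = NOT (X NAND Y)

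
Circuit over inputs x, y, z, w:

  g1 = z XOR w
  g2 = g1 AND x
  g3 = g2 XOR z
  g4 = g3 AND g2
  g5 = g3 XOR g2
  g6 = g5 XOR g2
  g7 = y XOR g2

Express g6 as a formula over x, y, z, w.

((((z XOR w) AND x) XOR z) XOR ((z XOR w) AND x)) XOR ((z XOR w) AND x)

g1 = z XOR w
g2 = g1 AND x = (z XOR w) AND x
g3 = g2 XOR z = ((z XOR w) AND x) XOR z
g5 = g3 XOR g2 = (((z XOR w) AND x) XOR z) XOR ((z XOR w) AND x)
g6 = g5 XOR g2 = ((((z XOR w) AND x) XOR z) XOR ((z XOR w) AND x)) XOR ((z XOR w) AND x)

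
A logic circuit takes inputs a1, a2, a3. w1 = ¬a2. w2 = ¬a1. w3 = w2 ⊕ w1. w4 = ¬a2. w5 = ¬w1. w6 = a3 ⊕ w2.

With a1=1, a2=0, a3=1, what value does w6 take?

1

w2 = ¬1 = 0
w6 = 1 ⊕ 0 = 1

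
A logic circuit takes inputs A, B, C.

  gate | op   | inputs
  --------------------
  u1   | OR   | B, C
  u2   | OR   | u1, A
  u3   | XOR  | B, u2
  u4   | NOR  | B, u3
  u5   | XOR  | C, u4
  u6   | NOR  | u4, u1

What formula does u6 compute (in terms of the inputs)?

u1 = B OR C
u2 = u1 OR A = (B OR C) OR A
u3 = B XOR u2 = B XOR ((B OR C) OR A)
u4 = B NOR u3 = B NOR (B XOR ((B OR C) OR A))
u6 = u4 NOR u1 = (B NOR (B XOR ((B OR C) OR A))) NOR (B OR C)

(B NOR (B XOR ((B OR C) OR A))) NOR (B OR C)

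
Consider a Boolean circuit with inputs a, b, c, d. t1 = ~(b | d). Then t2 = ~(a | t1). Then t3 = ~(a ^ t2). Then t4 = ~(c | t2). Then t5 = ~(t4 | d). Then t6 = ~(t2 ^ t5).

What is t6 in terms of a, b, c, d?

t1 = ~(b | d)
t2 = ~(a | t1) = ~(a | (~(b | d)))
t4 = ~(c | t2) = ~(c | (~(a | (~(b | d)))))
t5 = ~(t4 | d) = ~((~(c | (~(a | (~(b | d)))))) | d)
t6 = ~(t2 ^ t5) = ~((~(a | (~(b | d)))) ^ (~((~(c | (~(a | (~(b | d)))))) | d)))

~((~(a | (~(b | d)))) ^ (~((~(c | (~(a | (~(b | d)))))) | d)))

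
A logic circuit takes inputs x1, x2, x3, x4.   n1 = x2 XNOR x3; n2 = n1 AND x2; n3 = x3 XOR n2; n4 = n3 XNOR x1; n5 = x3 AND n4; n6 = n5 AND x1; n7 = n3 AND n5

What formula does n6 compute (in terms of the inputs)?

(x3 AND ((x3 XOR ((x2 XNOR x3) AND x2)) XNOR x1)) AND x1

n1 = x2 XNOR x3
n2 = n1 AND x2 = (x2 XNOR x3) AND x2
n3 = x3 XOR n2 = x3 XOR ((x2 XNOR x3) AND x2)
n4 = n3 XNOR x1 = (x3 XOR ((x2 XNOR x3) AND x2)) XNOR x1
n5 = x3 AND n4 = x3 AND ((x3 XOR ((x2 XNOR x3) AND x2)) XNOR x1)
n6 = n5 AND x1 = (x3 AND ((x3 XOR ((x2 XNOR x3) AND x2)) XNOR x1)) AND x1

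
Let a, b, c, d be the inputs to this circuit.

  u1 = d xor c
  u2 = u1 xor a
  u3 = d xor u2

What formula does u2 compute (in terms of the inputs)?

u1 = d xor c
u2 = u1 xor a = (d xor c) xor a

(d xor c) xor a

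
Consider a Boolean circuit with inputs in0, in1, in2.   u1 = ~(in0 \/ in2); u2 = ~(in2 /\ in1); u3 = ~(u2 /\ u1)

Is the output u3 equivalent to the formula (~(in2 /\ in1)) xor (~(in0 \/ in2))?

No

u1 = ~(in0 \/ in2)
u2 = ~(in2 /\ in1)
u3 = ~(u2 /\ u1) = ~((~(in2 /\ in1)) /\ (~(in0 \/ in2)))
At in0=0, in1=1, in2=1: circuit gives 1, formula gives 0.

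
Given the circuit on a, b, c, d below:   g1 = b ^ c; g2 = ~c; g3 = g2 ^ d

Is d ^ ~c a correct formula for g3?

Yes

g2 = ~c
g3 = g2 ^ d = ~c ^ d
At a=0, b=0, c=0, d=1: circuit gives 0, formula gives 0.
At a=0, b=0, c=0, d=0: circuit gives 1, formula gives 1.
Agrees on all 16 inputs.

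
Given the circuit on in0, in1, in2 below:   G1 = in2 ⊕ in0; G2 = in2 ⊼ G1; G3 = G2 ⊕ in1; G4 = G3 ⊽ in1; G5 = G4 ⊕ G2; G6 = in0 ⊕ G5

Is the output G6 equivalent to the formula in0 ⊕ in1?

G1 = in2 ⊕ in0
G2 = in2 ⊼ G1 = in2 ⊼ (in2 ⊕ in0)
G3 = G2 ⊕ in1 = (in2 ⊼ (in2 ⊕ in0)) ⊕ in1
G4 = G3 ⊽ in1 = ((in2 ⊼ (in2 ⊕ in0)) ⊕ in1) ⊽ in1
G5 = G4 ⊕ G2 = (((in2 ⊼ (in2 ⊕ in0)) ⊕ in1) ⊽ in1) ⊕ (in2 ⊼ (in2 ⊕ in0))
G6 = in0 ⊕ G5 = in0 ⊕ ((((in2 ⊼ (in2 ⊕ in0)) ⊕ in1) ⊽ in1) ⊕ (in2 ⊼ (in2 ⊕ in0)))
At in0=0, in1=0, in2=0: circuit gives 1, formula gives 0.

No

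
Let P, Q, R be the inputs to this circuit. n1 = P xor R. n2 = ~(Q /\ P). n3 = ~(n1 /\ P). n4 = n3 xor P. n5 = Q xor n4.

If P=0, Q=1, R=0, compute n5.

n1 = 0 xor 0 = 0
n3 = ~(0 /\ 0) = 1
n4 = 1 xor 0 = 1
n5 = 1 xor 1 = 0

0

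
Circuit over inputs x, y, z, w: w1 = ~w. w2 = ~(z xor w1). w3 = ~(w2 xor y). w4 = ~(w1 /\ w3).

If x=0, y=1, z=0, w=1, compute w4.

1

w1 = ~1 = 0
w2 = ~(0 xor 0) = 1
w3 = ~(1 xor 1) = 1
w4 = ~(0 /\ 1) = 1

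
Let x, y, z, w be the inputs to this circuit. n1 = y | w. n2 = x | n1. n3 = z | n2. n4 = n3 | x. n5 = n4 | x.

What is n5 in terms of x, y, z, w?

n1 = y | w
n2 = x | n1 = x | (y | w)
n3 = z | n2 = z | (x | (y | w))
n4 = n3 | x = (z | (x | (y | w))) | x
n5 = n4 | x = ((z | (x | (y | w))) | x) | x

((z | (x | (y | w))) | x) | x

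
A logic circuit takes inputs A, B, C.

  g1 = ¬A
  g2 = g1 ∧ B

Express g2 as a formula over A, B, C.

¬A ∧ B

g1 = ¬A
g2 = g1 ∧ B = ¬A ∧ B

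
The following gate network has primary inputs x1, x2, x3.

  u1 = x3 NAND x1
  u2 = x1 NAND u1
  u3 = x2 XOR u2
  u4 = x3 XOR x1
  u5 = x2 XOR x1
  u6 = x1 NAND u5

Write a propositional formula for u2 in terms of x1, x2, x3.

u1 = x3 NAND x1
u2 = x1 NAND u1 = x1 NAND (x3 NAND x1)

x1 NAND (x3 NAND x1)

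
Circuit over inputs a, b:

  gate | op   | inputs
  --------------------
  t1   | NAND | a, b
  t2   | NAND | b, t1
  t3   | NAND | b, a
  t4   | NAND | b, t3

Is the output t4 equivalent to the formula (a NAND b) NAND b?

t3 = b NAND a
t4 = b NAND t3 = b NAND (b NAND a)
At a=0, b=1: circuit gives 0, formula gives 0.
At a=0, b=0: circuit gives 1, formula gives 1.
Agrees on all 4 inputs.

Yes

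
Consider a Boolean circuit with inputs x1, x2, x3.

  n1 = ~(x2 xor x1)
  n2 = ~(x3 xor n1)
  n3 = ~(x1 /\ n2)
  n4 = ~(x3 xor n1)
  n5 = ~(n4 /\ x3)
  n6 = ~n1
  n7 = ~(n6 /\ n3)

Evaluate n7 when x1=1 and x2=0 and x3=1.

n1 = ~(0 xor 1) = 0
n2 = ~(1 xor 0) = 0
n3 = ~(1 /\ 0) = 1
n6 = ~0 = 1
n7 = ~(1 /\ 1) = 0

0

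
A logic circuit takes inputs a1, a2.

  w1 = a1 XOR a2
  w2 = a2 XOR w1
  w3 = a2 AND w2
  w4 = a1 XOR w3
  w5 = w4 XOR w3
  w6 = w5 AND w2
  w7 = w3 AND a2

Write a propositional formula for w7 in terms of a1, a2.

(a2 AND (a2 XOR (a1 XOR a2))) AND a2

w1 = a1 XOR a2
w2 = a2 XOR w1 = a2 XOR (a1 XOR a2)
w3 = a2 AND w2 = a2 AND (a2 XOR (a1 XOR a2))
w7 = w3 AND a2 = (a2 AND (a2 XOR (a1 XOR a2))) AND a2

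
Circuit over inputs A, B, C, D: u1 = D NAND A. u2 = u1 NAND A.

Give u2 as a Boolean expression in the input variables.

(D NAND A) NAND A

u1 = D NAND A
u2 = u1 NAND A = (D NAND A) NAND A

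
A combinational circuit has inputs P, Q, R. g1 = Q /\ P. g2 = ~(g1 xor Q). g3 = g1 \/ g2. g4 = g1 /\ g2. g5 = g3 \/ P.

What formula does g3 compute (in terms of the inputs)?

(Q /\ P) \/ (~((Q /\ P) xor Q))

g1 = Q /\ P
g2 = ~(g1 xor Q) = ~((Q /\ P) xor Q)
g3 = g1 \/ g2 = (Q /\ P) \/ (~((Q /\ P) xor Q))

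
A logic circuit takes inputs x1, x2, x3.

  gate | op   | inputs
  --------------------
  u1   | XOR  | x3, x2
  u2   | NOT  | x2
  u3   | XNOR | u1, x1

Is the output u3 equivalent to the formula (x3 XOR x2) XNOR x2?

No

u1 = x3 XOR x2
u3 = u1 XNOR x1 = (x3 XOR x2) XNOR x1
At x1=0, x2=1, x3=0: circuit gives 0, formula gives 1.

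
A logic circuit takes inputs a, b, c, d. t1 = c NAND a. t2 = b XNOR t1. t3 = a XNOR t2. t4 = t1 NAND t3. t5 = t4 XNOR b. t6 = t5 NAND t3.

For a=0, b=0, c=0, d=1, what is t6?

t1 = 0 NAND 0 = 1
t2 = 0 XNOR 1 = 0
t3 = 0 XNOR 0 = 1
t4 = 1 NAND 1 = 0
t5 = 0 XNOR 0 = 1
t6 = 1 NAND 1 = 0

0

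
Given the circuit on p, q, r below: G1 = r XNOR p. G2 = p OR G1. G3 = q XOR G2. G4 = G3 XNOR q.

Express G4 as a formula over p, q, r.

G1 = r XNOR p
G2 = p OR G1 = p OR (r XNOR p)
G3 = q XOR G2 = q XOR (p OR (r XNOR p))
G4 = G3 XNOR q = (q XOR (p OR (r XNOR p))) XNOR q

(q XOR (p OR (r XNOR p))) XNOR q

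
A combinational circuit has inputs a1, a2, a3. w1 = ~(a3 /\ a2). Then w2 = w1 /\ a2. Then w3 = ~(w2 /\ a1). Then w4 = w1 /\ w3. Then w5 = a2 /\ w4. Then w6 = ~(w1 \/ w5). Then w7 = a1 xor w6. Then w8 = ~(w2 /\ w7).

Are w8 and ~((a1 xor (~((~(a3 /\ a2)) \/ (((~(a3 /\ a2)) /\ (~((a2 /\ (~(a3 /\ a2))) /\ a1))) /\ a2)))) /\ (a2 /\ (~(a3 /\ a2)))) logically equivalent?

w1 = ~(a3 /\ a2)
w2 = w1 /\ a2 = (~(a3 /\ a2)) /\ a2
w3 = ~(w2 /\ a1) = ~(((~(a3 /\ a2)) /\ a2) /\ a1)
w4 = w1 /\ w3 = (~(a3 /\ a2)) /\ (~(((~(a3 /\ a2)) /\ a2) /\ a1))
w5 = a2 /\ w4 = a2 /\ ((~(a3 /\ a2)) /\ (~(((~(a3 /\ a2)) /\ a2) /\ a1)))
w6 = ~(w1 \/ w5) = ~((~(a3 /\ a2)) \/ (a2 /\ ((~(a3 /\ a2)) /\ (~(((~(a3 /\ a2)) /\ a2) /\ a1)))))
w7 = a1 xor w6 = a1 xor (~((~(a3 /\ a2)) \/ (a2 /\ ((~(a3 /\ a2)) /\ (~(((~(a3 /\ a2)) /\ a2) /\ a1))))))
w8 = ~(w2 /\ w7) = ~(((~(a3 /\ a2)) /\ a2) /\ (a1 xor (~((~(a3 /\ a2)) \/ (a2 /\ ((~(a3 /\ a2)) /\ (~(((~(a3 /\ a2)) /\ a2) /\ a1))))))))
At a1=1, a2=1, a3=0: circuit gives 0, formula gives 0.
At a1=0, a2=0, a3=0: circuit gives 1, formula gives 1.
Agrees on all 8 inputs.

Yes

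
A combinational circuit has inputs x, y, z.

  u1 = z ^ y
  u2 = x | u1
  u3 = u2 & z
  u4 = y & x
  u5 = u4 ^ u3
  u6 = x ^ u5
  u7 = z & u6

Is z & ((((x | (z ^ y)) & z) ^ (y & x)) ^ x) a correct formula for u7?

u1 = z ^ y
u2 = x | u1 = x | (z ^ y)
u3 = u2 & z = (x | (z ^ y)) & z
u4 = y & x
u5 = u4 ^ u3 = (y & x) ^ ((x | (z ^ y)) & z)
u6 = x ^ u5 = x ^ ((y & x) ^ ((x | (z ^ y)) & z))
u7 = z & u6 = z & (x ^ ((y & x) ^ ((x | (z ^ y)) & z)))
At x=0, y=0, z=0: circuit gives 0, formula gives 0.
At x=0, y=0, z=1: circuit gives 1, formula gives 1.
Agrees on all 8 inputs.

Yes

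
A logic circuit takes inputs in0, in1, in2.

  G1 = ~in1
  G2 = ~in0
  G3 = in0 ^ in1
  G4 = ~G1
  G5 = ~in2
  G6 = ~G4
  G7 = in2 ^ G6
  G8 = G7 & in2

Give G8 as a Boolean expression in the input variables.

G1 = ~in1
G4 = ~G1 = ~~in1
G6 = ~G4 = ~~~in1
G7 = in2 ^ G6 = in2 ^ ~~~in1
G8 = G7 & in2 = (in2 ^ ~~~in1) & in2

(in2 ^ ~~~in1) & in2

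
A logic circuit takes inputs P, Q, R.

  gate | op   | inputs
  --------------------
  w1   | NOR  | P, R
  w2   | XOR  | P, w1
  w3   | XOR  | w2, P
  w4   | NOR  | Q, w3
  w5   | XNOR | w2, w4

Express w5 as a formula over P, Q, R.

(P XOR (P NOR R)) XNOR (Q NOR ((P XOR (P NOR R)) XOR P))

w1 = P NOR R
w2 = P XOR w1 = P XOR (P NOR R)
w3 = w2 XOR P = (P XOR (P NOR R)) XOR P
w4 = Q NOR w3 = Q NOR ((P XOR (P NOR R)) XOR P)
w5 = w2 XNOR w4 = (P XOR (P NOR R)) XNOR (Q NOR ((P XOR (P NOR R)) XOR P))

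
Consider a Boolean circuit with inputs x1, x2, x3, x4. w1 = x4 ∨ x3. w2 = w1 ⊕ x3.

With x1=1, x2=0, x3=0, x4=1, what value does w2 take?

1

w1 = 1 ∨ 0 = 1
w2 = 1 ⊕ 0 = 1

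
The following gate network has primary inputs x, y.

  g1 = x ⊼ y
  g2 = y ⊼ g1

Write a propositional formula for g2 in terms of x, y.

g1 = x ⊼ y
g2 = y ⊼ g1 = y ⊼ (x ⊼ y)

y ⊼ (x ⊼ y)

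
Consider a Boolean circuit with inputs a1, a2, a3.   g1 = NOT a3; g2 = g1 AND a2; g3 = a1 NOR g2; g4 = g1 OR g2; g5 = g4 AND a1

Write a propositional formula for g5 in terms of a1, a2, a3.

(NOT a3 OR (NOT a3 AND a2)) AND a1

g1 = NOT a3
g2 = g1 AND a2 = NOT a3 AND a2
g4 = g1 OR g2 = NOT a3 OR (NOT a3 AND a2)
g5 = g4 AND a1 = (NOT a3 OR (NOT a3 AND a2)) AND a1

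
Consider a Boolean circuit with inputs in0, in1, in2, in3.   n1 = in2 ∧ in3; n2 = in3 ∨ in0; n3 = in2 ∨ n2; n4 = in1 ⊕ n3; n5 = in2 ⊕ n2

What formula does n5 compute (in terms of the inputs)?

n2 = in3 ∨ in0
n5 = in2 ⊕ n2 = in2 ⊕ (in3 ∨ in0)

in2 ⊕ (in3 ∨ in0)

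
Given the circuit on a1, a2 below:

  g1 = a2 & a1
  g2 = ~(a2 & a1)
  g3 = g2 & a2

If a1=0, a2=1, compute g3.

g2 = ~(1 & 0) = 1
g3 = 1 & 1 = 1

1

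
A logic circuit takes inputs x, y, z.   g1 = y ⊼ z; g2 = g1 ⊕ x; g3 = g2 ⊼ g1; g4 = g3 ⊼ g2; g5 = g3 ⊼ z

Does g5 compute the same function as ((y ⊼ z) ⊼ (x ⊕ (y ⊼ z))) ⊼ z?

g1 = y ⊼ z
g2 = g1 ⊕ x = (y ⊼ z) ⊕ x
g3 = g2 ⊼ g1 = ((y ⊼ z) ⊕ x) ⊼ (y ⊼ z)
g5 = g3 ⊼ z = (((y ⊼ z) ⊕ x) ⊼ (y ⊼ z)) ⊼ z
At x=0, y=1, z=1: circuit gives 0, formula gives 0.
At x=0, y=0, z=0: circuit gives 1, formula gives 1.
Agrees on all 8 inputs.

Yes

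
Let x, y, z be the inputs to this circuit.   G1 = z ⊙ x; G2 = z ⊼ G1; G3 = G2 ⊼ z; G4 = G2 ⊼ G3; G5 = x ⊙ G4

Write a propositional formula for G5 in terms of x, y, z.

G1 = z ⊙ x
G2 = z ⊼ G1 = z ⊼ (z ⊙ x)
G3 = G2 ⊼ z = (z ⊼ (z ⊙ x)) ⊼ z
G4 = G2 ⊼ G3 = (z ⊼ (z ⊙ x)) ⊼ ((z ⊼ (z ⊙ x)) ⊼ z)
G5 = x ⊙ G4 = x ⊙ ((z ⊼ (z ⊙ x)) ⊼ ((z ⊼ (z ⊙ x)) ⊼ z))

x ⊙ ((z ⊼ (z ⊙ x)) ⊼ ((z ⊼ (z ⊙ x)) ⊼ z))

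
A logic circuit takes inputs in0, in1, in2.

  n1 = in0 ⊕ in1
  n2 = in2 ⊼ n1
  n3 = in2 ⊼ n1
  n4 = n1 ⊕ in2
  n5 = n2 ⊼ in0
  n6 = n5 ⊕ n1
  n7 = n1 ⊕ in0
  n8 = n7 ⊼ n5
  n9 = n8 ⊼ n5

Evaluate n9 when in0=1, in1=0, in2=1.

n1 = 1 ⊕ 0 = 1
n2 = 1 ⊼ 1 = 0
n5 = 0 ⊼ 1 = 1
n7 = 1 ⊕ 1 = 0
n8 = 0 ⊼ 1 = 1
n9 = 1 ⊼ 1 = 0

0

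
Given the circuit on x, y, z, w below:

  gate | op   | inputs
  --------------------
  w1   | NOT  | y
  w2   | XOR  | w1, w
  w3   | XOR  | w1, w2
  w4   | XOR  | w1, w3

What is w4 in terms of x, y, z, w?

NOT y XOR (NOT y XOR (NOT y XOR w))

w1 = NOT y
w2 = w1 XOR w = NOT y XOR w
w3 = w1 XOR w2 = NOT y XOR (NOT y XOR w)
w4 = w1 XOR w3 = NOT y XOR (NOT y XOR (NOT y XOR w))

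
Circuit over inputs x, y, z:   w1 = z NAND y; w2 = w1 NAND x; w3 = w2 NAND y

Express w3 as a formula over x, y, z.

w1 = z NAND y
w2 = w1 NAND x = (z NAND y) NAND x
w3 = w2 NAND y = ((z NAND y) NAND x) NAND y

((z NAND y) NAND x) NAND y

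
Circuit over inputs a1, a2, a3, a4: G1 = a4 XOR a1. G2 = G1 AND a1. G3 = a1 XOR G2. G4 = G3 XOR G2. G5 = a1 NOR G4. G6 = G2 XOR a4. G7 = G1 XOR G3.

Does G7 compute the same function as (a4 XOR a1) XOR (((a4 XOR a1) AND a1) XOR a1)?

G1 = a4 XOR a1
G2 = G1 AND a1 = (a4 XOR a1) AND a1
G3 = a1 XOR G2 = a1 XOR ((a4 XOR a1) AND a1)
G7 = G1 XOR G3 = (a4 XOR a1) XOR (a1 XOR ((a4 XOR a1) AND a1))
At a1=0, a2=0, a3=0, a4=0: circuit gives 0, formula gives 0.
At a1=0, a2=0, a3=0, a4=1: circuit gives 1, formula gives 1.
Agrees on all 16 inputs.

Yes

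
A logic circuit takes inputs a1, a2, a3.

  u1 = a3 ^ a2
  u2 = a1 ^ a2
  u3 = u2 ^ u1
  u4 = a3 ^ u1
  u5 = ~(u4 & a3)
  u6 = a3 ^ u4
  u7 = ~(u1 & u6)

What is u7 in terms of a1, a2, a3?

~((a3 ^ a2) & (a3 ^ (a3 ^ (a3 ^ a2))))

u1 = a3 ^ a2
u4 = a3 ^ u1 = a3 ^ (a3 ^ a2)
u6 = a3 ^ u4 = a3 ^ (a3 ^ (a3 ^ a2))
u7 = ~(u1 & u6) = ~((a3 ^ a2) & (a3 ^ (a3 ^ (a3 ^ a2))))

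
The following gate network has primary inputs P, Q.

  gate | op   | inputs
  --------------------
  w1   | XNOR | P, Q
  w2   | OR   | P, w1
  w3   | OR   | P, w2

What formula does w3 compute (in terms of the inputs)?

P OR (P OR (P XNOR Q))

w1 = P XNOR Q
w2 = P OR w1 = P OR (P XNOR Q)
w3 = P OR w2 = P OR (P OR (P XNOR Q))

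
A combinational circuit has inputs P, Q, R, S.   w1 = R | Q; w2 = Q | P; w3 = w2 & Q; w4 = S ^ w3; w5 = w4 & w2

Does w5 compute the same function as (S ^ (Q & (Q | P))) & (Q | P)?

w2 = Q | P
w3 = w2 & Q = (Q | P) & Q
w4 = S ^ w3 = S ^ ((Q | P) & Q)
w5 = w4 & w2 = (S ^ ((Q | P) & Q)) & (Q | P)
At P=0, Q=0, R=0, S=0: circuit gives 0, formula gives 0.
At P=0, Q=1, R=0, S=0: circuit gives 1, formula gives 1.
Agrees on all 16 inputs.

Yes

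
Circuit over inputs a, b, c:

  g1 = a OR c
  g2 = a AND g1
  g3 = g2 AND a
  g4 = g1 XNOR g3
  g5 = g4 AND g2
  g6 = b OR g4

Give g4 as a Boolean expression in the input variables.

(a OR c) XNOR ((a AND (a OR c)) AND a)

g1 = a OR c
g2 = a AND g1 = a AND (a OR c)
g3 = g2 AND a = (a AND (a OR c)) AND a
g4 = g1 XNOR g3 = (a OR c) XNOR ((a AND (a OR c)) AND a)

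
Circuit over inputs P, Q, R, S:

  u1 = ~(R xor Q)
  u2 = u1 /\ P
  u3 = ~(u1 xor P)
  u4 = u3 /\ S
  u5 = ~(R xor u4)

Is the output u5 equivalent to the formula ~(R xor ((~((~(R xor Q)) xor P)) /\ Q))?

u1 = ~(R xor Q)
u3 = ~(u1 xor P) = ~((~(R xor Q)) xor P)
u4 = u3 /\ S = (~((~(R xor Q)) xor P)) /\ S
u5 = ~(R xor u4) = ~(R xor ((~((~(R xor Q)) xor P)) /\ S))
At P=0, Q=0, R=1, S=1: circuit gives 1, formula gives 0.

No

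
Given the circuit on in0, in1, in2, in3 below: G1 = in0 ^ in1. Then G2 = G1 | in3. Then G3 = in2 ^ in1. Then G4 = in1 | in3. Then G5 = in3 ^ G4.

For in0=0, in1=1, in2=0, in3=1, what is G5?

G4 = 1 | 1 = 1
G5 = 1 ^ 1 = 0

0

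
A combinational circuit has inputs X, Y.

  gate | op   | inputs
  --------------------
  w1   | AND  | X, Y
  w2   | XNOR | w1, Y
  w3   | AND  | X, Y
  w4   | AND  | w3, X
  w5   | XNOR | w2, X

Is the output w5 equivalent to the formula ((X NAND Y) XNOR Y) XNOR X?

w1 = X AND Y
w2 = w1 XNOR Y = (X AND Y) XNOR Y
w5 = w2 XNOR X = ((X AND Y) XNOR Y) XNOR X
At X=0, Y=0: circuit gives 0, formula gives 1.

No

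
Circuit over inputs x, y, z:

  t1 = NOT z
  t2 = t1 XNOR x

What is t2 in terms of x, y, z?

NOT z XNOR x

t1 = NOT z
t2 = t1 XNOR x = NOT z XNOR x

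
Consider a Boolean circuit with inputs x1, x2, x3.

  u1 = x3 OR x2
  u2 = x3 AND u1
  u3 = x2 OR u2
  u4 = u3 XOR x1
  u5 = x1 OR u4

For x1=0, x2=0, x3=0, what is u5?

0

u1 = 0 OR 0 = 0
u2 = 0 AND 0 = 0
u3 = 0 OR 0 = 0
u4 = 0 XOR 0 = 0
u5 = 0 OR 0 = 0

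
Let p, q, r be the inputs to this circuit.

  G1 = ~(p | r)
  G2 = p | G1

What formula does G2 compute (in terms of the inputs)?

p | (~(p | r))

G1 = ~(p | r)
G2 = p | G1 = p | (~(p | r))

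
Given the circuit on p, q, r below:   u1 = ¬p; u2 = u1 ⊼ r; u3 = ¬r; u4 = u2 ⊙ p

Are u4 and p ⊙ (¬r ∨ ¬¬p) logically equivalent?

Yes

u1 = ¬p
u2 = u1 ⊼ r = ¬p ⊼ r
u4 = u2 ⊙ p = (¬p ⊼ r) ⊙ p
At p=0, q=0, r=0: circuit gives 0, formula gives 0.
At p=0, q=0, r=1: circuit gives 1, formula gives 1.
Agrees on all 8 inputs.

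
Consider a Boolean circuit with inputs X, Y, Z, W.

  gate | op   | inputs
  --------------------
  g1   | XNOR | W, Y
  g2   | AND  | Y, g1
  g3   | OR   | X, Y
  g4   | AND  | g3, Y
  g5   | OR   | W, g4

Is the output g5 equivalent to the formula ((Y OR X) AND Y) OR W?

g3 = X OR Y
g4 = g3 AND Y = (X OR Y) AND Y
g5 = W OR g4 = W OR ((X OR Y) AND Y)
At X=0, Y=0, Z=0, W=0: circuit gives 0, formula gives 0.
At X=0, Y=0, Z=0, W=1: circuit gives 1, formula gives 1.
Agrees on all 16 inputs.

Yes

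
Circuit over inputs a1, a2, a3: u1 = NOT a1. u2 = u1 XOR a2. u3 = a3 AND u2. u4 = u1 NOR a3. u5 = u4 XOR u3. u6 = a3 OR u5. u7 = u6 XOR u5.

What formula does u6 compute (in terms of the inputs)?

u1 = NOT a1
u2 = u1 XOR a2 = NOT a1 XOR a2
u3 = a3 AND u2 = a3 AND (NOT a1 XOR a2)
u4 = u1 NOR a3 = NOT a1 NOR a3
u5 = u4 XOR u3 = (NOT a1 NOR a3) XOR (a3 AND (NOT a1 XOR a2))
u6 = a3 OR u5 = a3 OR ((NOT a1 NOR a3) XOR (a3 AND (NOT a1 XOR a2)))

a3 OR ((NOT a1 NOR a3) XOR (a3 AND (NOT a1 XOR a2)))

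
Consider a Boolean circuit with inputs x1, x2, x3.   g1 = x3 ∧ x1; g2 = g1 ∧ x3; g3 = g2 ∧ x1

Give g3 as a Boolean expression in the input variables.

((x3 ∧ x1) ∧ x3) ∧ x1

g1 = x3 ∧ x1
g2 = g1 ∧ x3 = (x3 ∧ x1) ∧ x3
g3 = g2 ∧ x1 = ((x3 ∧ x1) ∧ x3) ∧ x1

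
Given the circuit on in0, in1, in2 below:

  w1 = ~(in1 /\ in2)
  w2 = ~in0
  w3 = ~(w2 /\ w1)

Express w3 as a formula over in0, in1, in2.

w1 = ~(in1 /\ in2)
w2 = ~in0
w3 = ~(w2 /\ w1) = ~(~in0 /\ (~(in1 /\ in2)))

~(~in0 /\ (~(in1 /\ in2)))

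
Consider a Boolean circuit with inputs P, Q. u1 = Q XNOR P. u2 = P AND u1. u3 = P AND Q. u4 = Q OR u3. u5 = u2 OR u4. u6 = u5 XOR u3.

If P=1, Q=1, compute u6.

u1 = 1 XNOR 1 = 1
u2 = 1 AND 1 = 1
u3 = 1 AND 1 = 1
u4 = 1 OR 1 = 1
u5 = 1 OR 1 = 1
u6 = 1 XOR 1 = 0

0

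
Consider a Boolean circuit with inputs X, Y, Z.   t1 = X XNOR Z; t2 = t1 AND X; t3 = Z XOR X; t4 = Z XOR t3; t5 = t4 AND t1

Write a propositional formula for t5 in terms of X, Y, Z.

t1 = X XNOR Z
t3 = Z XOR X
t4 = Z XOR t3 = Z XOR (Z XOR X)
t5 = t4 AND t1 = (Z XOR (Z XOR X)) AND (X XNOR Z)

(Z XOR (Z XOR X)) AND (X XNOR Z)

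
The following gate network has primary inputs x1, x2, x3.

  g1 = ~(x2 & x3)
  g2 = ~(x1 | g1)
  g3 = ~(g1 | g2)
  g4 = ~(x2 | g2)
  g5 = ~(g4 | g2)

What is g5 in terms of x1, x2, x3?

~((~(x2 | (~(x1 | (~(x2 & x3)))))) | (~(x1 | (~(x2 & x3)))))

g1 = ~(x2 & x3)
g2 = ~(x1 | g1) = ~(x1 | (~(x2 & x3)))
g4 = ~(x2 | g2) = ~(x2 | (~(x1 | (~(x2 & x3)))))
g5 = ~(g4 | g2) = ~((~(x2 | (~(x1 | (~(x2 & x3)))))) | (~(x1 | (~(x2 & x3)))))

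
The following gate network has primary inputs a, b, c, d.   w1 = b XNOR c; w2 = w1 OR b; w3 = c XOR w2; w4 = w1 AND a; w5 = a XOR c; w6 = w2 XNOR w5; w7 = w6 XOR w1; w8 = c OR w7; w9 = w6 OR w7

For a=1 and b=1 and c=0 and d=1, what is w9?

1

w1 = 1 XNOR 0 = 0
w2 = 0 OR 1 = 1
w5 = 1 XOR 0 = 1
w6 = 1 XNOR 1 = 1
w7 = 1 XOR 0 = 1
w9 = 1 OR 1 = 1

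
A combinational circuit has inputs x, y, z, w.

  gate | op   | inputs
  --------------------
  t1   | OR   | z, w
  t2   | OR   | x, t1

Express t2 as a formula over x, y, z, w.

t1 = z OR w
t2 = x OR t1 = x OR (z OR w)

x OR (z OR w)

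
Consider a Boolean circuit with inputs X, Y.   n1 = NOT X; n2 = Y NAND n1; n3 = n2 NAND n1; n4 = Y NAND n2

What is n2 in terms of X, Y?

Y NAND NOT X

n1 = NOT X
n2 = Y NAND n1 = Y NAND NOT X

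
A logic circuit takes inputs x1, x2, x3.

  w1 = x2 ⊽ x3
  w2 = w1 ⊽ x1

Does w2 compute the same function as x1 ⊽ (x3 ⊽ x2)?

Yes

w1 = x2 ⊽ x3
w2 = w1 ⊽ x1 = (x2 ⊽ x3) ⊽ x1
At x1=0, x2=0, x3=0: circuit gives 0, formula gives 0.
At x1=0, x2=0, x3=1: circuit gives 1, formula gives 1.
Agrees on all 8 inputs.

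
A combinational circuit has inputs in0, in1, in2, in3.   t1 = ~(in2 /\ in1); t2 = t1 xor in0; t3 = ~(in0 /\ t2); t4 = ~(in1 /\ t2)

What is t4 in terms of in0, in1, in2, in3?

~(in1 /\ ((~(in2 /\ in1)) xor in0))

t1 = ~(in2 /\ in1)
t2 = t1 xor in0 = (~(in2 /\ in1)) xor in0
t4 = ~(in1 /\ t2) = ~(in1 /\ ((~(in2 /\ in1)) xor in0))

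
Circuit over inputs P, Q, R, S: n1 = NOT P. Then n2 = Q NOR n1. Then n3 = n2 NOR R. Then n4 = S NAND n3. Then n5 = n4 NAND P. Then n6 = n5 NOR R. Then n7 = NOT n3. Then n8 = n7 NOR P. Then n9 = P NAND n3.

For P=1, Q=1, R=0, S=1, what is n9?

0

n1 = NOT 1 = 0
n2 = 1 NOR 0 = 0
n3 = 0 NOR 0 = 1
n9 = 1 NAND 1 = 0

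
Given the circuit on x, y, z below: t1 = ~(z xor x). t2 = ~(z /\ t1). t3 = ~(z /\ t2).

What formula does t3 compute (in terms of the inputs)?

~(z /\ (~(z /\ (~(z xor x)))))

t1 = ~(z xor x)
t2 = ~(z /\ t1) = ~(z /\ (~(z xor x)))
t3 = ~(z /\ t2) = ~(z /\ (~(z /\ (~(z xor x)))))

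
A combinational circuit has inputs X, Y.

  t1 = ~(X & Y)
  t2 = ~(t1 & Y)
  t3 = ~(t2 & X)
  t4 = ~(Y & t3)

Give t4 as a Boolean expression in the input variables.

~(Y & (~((~((~(X & Y)) & Y)) & X)))

t1 = ~(X & Y)
t2 = ~(t1 & Y) = ~((~(X & Y)) & Y)
t3 = ~(t2 & X) = ~((~((~(X & Y)) & Y)) & X)
t4 = ~(Y & t3) = ~(Y & (~((~((~(X & Y)) & Y)) & X)))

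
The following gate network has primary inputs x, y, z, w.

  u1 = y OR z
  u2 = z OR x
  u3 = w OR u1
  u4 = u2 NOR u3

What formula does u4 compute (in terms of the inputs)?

u1 = y OR z
u2 = z OR x
u3 = w OR u1 = w OR (y OR z)
u4 = u2 NOR u3 = (z OR x) NOR (w OR (y OR z))

(z OR x) NOR (w OR (y OR z))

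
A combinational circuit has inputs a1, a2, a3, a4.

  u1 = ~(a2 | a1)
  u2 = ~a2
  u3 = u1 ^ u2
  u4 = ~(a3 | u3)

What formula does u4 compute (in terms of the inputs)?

u1 = ~(a2 | a1)
u2 = ~a2
u3 = u1 ^ u2 = (~(a2 | a1)) ^ ~a2
u4 = ~(a3 | u3) = ~(a3 | ((~(a2 | a1)) ^ ~a2))

~(a3 | ((~(a2 | a1)) ^ ~a2))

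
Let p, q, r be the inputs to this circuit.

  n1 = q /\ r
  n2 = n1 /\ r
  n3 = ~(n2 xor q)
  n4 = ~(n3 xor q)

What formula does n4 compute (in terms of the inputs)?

n1 = q /\ r
n2 = n1 /\ r = (q /\ r) /\ r
n3 = ~(n2 xor q) = ~(((q /\ r) /\ r) xor q)
n4 = ~(n3 xor q) = ~((~(((q /\ r) /\ r) xor q)) xor q)

~((~(((q /\ r) /\ r) xor q)) xor q)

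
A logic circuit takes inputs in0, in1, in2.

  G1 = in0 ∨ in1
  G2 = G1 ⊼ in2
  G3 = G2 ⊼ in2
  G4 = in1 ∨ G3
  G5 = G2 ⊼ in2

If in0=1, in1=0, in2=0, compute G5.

1

G1 = 1 ∨ 0 = 1
G2 = 1 ⊼ 0 = 1
G5 = 1 ⊼ 0 = 1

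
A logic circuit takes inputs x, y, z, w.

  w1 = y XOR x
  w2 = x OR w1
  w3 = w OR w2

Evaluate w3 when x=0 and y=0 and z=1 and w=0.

w1 = 0 XOR 0 = 0
w2 = 0 OR 0 = 0
w3 = 0 OR 0 = 0

0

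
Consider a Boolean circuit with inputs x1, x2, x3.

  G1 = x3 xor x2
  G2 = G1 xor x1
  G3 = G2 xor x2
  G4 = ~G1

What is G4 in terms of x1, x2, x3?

G1 = x3 xor x2
G4 = ~G1 = ~(x3 xor x2)

~(x3 xor x2)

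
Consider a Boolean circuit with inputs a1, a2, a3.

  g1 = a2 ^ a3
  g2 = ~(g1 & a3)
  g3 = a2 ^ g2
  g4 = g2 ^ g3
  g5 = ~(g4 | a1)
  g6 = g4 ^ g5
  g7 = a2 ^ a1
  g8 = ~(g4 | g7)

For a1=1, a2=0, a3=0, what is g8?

0

g1 = 0 ^ 0 = 0
g2 = ~(0 & 0) = 1
g3 = 0 ^ 1 = 1
g4 = 1 ^ 1 = 0
g7 = 0 ^ 1 = 1
g8 = ~(0 | 1) = 0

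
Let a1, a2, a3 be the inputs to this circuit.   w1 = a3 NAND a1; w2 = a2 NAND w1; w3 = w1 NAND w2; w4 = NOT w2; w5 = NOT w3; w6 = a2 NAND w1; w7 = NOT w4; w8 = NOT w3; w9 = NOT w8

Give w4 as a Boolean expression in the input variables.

w1 = a3 NAND a1
w2 = a2 NAND w1 = a2 NAND (a3 NAND a1)
w4 = NOT w2 = NOT (a2 NAND (a3 NAND a1))

NOT (a2 NAND (a3 NAND a1))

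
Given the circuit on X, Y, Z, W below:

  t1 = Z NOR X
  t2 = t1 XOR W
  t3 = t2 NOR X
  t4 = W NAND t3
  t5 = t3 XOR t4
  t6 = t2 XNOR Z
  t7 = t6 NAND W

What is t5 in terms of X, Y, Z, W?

t1 = Z NOR X
t2 = t1 XOR W = (Z NOR X) XOR W
t3 = t2 NOR X = ((Z NOR X) XOR W) NOR X
t4 = W NAND t3 = W NAND (((Z NOR X) XOR W) NOR X)
t5 = t3 XOR t4 = (((Z NOR X) XOR W) NOR X) XOR (W NAND (((Z NOR X) XOR W) NOR X))

(((Z NOR X) XOR W) NOR X) XOR (W NAND (((Z NOR X) XOR W) NOR X))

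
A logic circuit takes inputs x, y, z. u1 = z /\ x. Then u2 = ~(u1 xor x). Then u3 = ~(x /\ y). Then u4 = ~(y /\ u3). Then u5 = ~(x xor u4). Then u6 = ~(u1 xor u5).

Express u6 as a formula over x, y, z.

~((z /\ x) xor (~(x xor (~(y /\ (~(x /\ y)))))))

u1 = z /\ x
u3 = ~(x /\ y)
u4 = ~(y /\ u3) = ~(y /\ (~(x /\ y)))
u5 = ~(x xor u4) = ~(x xor (~(y /\ (~(x /\ y)))))
u6 = ~(u1 xor u5) = ~((z /\ x) xor (~(x xor (~(y /\ (~(x /\ y)))))))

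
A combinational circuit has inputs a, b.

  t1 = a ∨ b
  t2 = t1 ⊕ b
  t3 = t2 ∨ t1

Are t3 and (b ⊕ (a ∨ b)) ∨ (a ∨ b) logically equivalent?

Yes

t1 = a ∨ b
t2 = t1 ⊕ b = (a ∨ b) ⊕ b
t3 = t2 ∨ t1 = ((a ∨ b) ⊕ b) ∨ (a ∨ b)
At a=0, b=0: circuit gives 0, formula gives 0.
At a=0, b=1: circuit gives 1, formula gives 1.
Agrees on all 4 inputs.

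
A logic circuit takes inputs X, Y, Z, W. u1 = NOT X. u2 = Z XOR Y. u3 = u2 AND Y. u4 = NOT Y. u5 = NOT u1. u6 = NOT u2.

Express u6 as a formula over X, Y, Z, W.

u2 = Z XOR Y
u6 = NOT u2 = NOT (Z XOR Y)

NOT (Z XOR Y)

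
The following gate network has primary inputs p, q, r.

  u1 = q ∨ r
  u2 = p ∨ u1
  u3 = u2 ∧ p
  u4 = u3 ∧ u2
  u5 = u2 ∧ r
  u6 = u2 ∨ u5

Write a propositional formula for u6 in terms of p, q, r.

(p ∨ (q ∨ r)) ∨ ((p ∨ (q ∨ r)) ∧ r)

u1 = q ∨ r
u2 = p ∨ u1 = p ∨ (q ∨ r)
u5 = u2 ∧ r = (p ∨ (q ∨ r)) ∧ r
u6 = u2 ∨ u5 = (p ∨ (q ∨ r)) ∨ ((p ∨ (q ∨ r)) ∧ r)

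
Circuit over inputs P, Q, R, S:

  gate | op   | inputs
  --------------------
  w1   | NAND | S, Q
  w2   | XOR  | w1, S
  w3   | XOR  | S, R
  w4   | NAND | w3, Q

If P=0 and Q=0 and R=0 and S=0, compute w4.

1

w3 = 0 XOR 0 = 0
w4 = 0 NAND 0 = 1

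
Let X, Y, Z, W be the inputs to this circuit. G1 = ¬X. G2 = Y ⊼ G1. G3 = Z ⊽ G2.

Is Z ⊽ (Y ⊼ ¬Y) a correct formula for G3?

G1 = ¬X
G2 = Y ⊼ G1 = Y ⊼ ¬X
G3 = Z ⊽ G2 = Z ⊽ (Y ⊼ ¬X)
At X=0, Y=1, Z=0, W=0: circuit gives 1, formula gives 0.

No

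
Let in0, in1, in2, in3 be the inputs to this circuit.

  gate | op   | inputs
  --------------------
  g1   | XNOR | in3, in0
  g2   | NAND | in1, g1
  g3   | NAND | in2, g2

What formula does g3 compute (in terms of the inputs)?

g1 = in3 XNOR in0
g2 = in1 NAND g1 = in1 NAND (in3 XNOR in0)
g3 = in2 NAND g2 = in2 NAND (in1 NAND (in3 XNOR in0))

in2 NAND (in1 NAND (in3 XNOR in0))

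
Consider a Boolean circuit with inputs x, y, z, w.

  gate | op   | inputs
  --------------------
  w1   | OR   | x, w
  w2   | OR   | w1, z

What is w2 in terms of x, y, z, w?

w1 = x OR w
w2 = w1 OR z = (x OR w) OR z

(x OR w) OR z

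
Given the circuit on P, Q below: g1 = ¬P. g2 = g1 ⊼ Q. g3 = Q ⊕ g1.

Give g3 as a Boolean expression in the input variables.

g1 = ¬P
g3 = Q ⊕ g1 = Q ⊕ ¬P

Q ⊕ ¬P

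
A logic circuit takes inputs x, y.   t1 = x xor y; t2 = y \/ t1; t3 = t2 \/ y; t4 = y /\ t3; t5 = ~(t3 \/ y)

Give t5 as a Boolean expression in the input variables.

t1 = x xor y
t2 = y \/ t1 = y \/ (x xor y)
t3 = t2 \/ y = (y \/ (x xor y)) \/ y
t5 = ~(t3 \/ y) = ~(((y \/ (x xor y)) \/ y) \/ y)

~(((y \/ (x xor y)) \/ y) \/ y)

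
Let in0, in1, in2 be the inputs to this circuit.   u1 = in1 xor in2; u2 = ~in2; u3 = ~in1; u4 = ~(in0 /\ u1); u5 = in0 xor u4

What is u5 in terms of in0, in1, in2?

in0 xor (~(in0 /\ (in1 xor in2)))

u1 = in1 xor in2
u4 = ~(in0 /\ u1) = ~(in0 /\ (in1 xor in2))
u5 = in0 xor u4 = in0 xor (~(in0 /\ (in1 xor in2)))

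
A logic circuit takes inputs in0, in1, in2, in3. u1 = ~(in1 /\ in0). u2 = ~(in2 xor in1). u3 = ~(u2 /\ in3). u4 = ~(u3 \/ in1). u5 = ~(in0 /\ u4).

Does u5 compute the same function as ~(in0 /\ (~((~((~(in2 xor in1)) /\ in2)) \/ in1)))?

u2 = ~(in2 xor in1)
u3 = ~(u2 /\ in3) = ~((~(in2 xor in1)) /\ in3)
u4 = ~(u3 \/ in1) = ~((~((~(in2 xor in1)) /\ in3)) \/ in1)
u5 = ~(in0 /\ u4) = ~(in0 /\ (~((~((~(in2 xor in1)) /\ in3)) \/ in1)))
At in0=1, in1=0, in2=0, in3=1: circuit gives 0, formula gives 1.

No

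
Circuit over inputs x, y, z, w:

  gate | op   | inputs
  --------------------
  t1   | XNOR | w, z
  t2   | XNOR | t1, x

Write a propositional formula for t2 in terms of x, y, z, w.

t1 = w XNOR z
t2 = t1 XNOR x = (w XNOR z) XNOR x

(w XNOR z) XNOR x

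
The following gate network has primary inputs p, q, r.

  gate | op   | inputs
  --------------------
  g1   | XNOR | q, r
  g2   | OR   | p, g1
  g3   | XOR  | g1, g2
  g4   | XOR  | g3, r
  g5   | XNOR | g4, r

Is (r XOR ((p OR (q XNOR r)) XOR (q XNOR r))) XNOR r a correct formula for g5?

g1 = q XNOR r
g2 = p OR g1 = p OR (q XNOR r)
g3 = g1 XOR g2 = (q XNOR r) XOR (p OR (q XNOR r))
g4 = g3 XOR r = ((q XNOR r) XOR (p OR (q XNOR r))) XOR r
g5 = g4 XNOR r = (((q XNOR r) XOR (p OR (q XNOR r))) XOR r) XNOR r
At p=1, q=0, r=1: circuit gives 0, formula gives 0.
At p=0, q=0, r=0: circuit gives 1, formula gives 1.
Agrees on all 8 inputs.

Yes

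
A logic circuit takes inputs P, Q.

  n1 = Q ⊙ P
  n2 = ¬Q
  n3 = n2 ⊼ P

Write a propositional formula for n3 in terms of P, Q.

¬Q ⊼ P

n2 = ¬Q
n3 = n2 ⊼ P = ¬Q ⊼ P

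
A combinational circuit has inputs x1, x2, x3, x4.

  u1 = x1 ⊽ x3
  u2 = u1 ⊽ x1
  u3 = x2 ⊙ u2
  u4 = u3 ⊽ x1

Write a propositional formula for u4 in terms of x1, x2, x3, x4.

u1 = x1 ⊽ x3
u2 = u1 ⊽ x1 = (x1 ⊽ x3) ⊽ x1
u3 = x2 ⊙ u2 = x2 ⊙ ((x1 ⊽ x3) ⊽ x1)
u4 = u3 ⊽ x1 = (x2 ⊙ ((x1 ⊽ x3) ⊽ x1)) ⊽ x1

(x2 ⊙ ((x1 ⊽ x3) ⊽ x1)) ⊽ x1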